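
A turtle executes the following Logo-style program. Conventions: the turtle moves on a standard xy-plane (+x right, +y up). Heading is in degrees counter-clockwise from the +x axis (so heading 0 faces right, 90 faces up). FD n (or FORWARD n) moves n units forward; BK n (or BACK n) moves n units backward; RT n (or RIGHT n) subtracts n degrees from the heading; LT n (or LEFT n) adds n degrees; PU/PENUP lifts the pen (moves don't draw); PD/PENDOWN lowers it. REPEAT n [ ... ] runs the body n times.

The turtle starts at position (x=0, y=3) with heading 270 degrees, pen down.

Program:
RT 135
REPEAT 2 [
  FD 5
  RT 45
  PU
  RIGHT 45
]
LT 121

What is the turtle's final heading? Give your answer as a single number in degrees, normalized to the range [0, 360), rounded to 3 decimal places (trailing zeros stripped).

Executing turtle program step by step:
Start: pos=(0,3), heading=270, pen down
RT 135: heading 270 -> 135
REPEAT 2 [
  -- iteration 1/2 --
  FD 5: (0,3) -> (-3.536,6.536) [heading=135, draw]
  RT 45: heading 135 -> 90
  PU: pen up
  RT 45: heading 90 -> 45
  -- iteration 2/2 --
  FD 5: (-3.536,6.536) -> (0,10.071) [heading=45, move]
  RT 45: heading 45 -> 0
  PU: pen up
  RT 45: heading 0 -> 315
]
LT 121: heading 315 -> 76
Final: pos=(0,10.071), heading=76, 1 segment(s) drawn

Answer: 76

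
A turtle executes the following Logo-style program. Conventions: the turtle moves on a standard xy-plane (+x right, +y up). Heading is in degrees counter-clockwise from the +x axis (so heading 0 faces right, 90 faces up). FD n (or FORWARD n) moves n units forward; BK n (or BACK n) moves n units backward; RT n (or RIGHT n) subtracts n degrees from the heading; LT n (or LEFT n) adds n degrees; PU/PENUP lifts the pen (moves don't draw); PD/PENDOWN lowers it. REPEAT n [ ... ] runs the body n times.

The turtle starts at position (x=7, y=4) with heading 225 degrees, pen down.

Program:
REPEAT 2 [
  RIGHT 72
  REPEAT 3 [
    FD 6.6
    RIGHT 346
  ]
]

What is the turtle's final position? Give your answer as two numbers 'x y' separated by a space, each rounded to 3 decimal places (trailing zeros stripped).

Executing turtle program step by step:
Start: pos=(7,4), heading=225, pen down
REPEAT 2 [
  -- iteration 1/2 --
  RT 72: heading 225 -> 153
  REPEAT 3 [
    -- iteration 1/3 --
    FD 6.6: (7,4) -> (1.119,6.996) [heading=153, draw]
    RT 346: heading 153 -> 167
    -- iteration 2/3 --
    FD 6.6: (1.119,6.996) -> (-5.311,8.481) [heading=167, draw]
    RT 346: heading 167 -> 181
    -- iteration 3/3 --
    FD 6.6: (-5.311,8.481) -> (-11.91,8.366) [heading=181, draw]
    RT 346: heading 181 -> 195
  ]
  -- iteration 2/2 --
  RT 72: heading 195 -> 123
  REPEAT 3 [
    -- iteration 1/3 --
    FD 6.6: (-11.91,8.366) -> (-15.505,13.901) [heading=123, draw]
    RT 346: heading 123 -> 137
    -- iteration 2/3 --
    FD 6.6: (-15.505,13.901) -> (-20.332,18.402) [heading=137, draw]
    RT 346: heading 137 -> 151
    -- iteration 3/3 --
    FD 6.6: (-20.332,18.402) -> (-26.105,21.602) [heading=151, draw]
    RT 346: heading 151 -> 165
  ]
]
Final: pos=(-26.105,21.602), heading=165, 6 segment(s) drawn

Answer: -26.105 21.602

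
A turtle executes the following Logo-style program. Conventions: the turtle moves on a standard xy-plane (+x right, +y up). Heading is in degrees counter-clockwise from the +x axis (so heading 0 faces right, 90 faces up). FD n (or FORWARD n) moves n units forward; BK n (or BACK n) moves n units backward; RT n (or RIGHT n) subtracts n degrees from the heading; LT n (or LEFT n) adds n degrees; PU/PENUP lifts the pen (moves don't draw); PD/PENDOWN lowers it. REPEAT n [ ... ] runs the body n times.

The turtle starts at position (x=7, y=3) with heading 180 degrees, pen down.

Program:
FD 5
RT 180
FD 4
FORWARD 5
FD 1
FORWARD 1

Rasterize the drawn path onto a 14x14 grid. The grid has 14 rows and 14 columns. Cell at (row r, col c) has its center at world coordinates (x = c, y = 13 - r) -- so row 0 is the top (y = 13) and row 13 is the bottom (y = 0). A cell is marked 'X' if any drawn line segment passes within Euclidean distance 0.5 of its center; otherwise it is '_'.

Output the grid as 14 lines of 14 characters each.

Segment 0: (7,3) -> (2,3)
Segment 1: (2,3) -> (6,3)
Segment 2: (6,3) -> (11,3)
Segment 3: (11,3) -> (12,3)
Segment 4: (12,3) -> (13,3)

Answer: ______________
______________
______________
______________
______________
______________
______________
______________
______________
______________
__XXXXXXXXXXXX
______________
______________
______________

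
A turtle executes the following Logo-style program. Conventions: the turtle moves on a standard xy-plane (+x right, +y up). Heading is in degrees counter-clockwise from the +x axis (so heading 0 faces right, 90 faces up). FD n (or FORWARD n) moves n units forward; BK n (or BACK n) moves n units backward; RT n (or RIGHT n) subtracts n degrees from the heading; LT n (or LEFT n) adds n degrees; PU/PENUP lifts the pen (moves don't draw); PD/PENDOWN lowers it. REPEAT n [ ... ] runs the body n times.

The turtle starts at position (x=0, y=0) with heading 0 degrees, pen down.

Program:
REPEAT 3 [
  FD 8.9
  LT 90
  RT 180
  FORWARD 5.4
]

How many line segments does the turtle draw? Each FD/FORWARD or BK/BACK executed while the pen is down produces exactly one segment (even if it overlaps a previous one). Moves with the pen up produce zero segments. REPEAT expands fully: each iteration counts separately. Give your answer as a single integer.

Answer: 6

Derivation:
Executing turtle program step by step:
Start: pos=(0,0), heading=0, pen down
REPEAT 3 [
  -- iteration 1/3 --
  FD 8.9: (0,0) -> (8.9,0) [heading=0, draw]
  LT 90: heading 0 -> 90
  RT 180: heading 90 -> 270
  FD 5.4: (8.9,0) -> (8.9,-5.4) [heading=270, draw]
  -- iteration 2/3 --
  FD 8.9: (8.9,-5.4) -> (8.9,-14.3) [heading=270, draw]
  LT 90: heading 270 -> 0
  RT 180: heading 0 -> 180
  FD 5.4: (8.9,-14.3) -> (3.5,-14.3) [heading=180, draw]
  -- iteration 3/3 --
  FD 8.9: (3.5,-14.3) -> (-5.4,-14.3) [heading=180, draw]
  LT 90: heading 180 -> 270
  RT 180: heading 270 -> 90
  FD 5.4: (-5.4,-14.3) -> (-5.4,-8.9) [heading=90, draw]
]
Final: pos=(-5.4,-8.9), heading=90, 6 segment(s) drawn
Segments drawn: 6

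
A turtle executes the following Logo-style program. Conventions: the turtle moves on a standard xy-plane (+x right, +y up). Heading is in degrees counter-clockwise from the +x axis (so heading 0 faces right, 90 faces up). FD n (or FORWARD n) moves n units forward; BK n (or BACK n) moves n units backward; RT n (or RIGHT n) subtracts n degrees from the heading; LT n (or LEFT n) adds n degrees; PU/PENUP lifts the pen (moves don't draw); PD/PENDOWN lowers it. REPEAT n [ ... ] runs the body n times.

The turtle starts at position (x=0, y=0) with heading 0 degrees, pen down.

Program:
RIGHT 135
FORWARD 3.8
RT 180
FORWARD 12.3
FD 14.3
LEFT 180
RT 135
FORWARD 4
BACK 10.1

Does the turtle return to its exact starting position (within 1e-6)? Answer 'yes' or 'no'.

Answer: no

Derivation:
Executing turtle program step by step:
Start: pos=(0,0), heading=0, pen down
RT 135: heading 0 -> 225
FD 3.8: (0,0) -> (-2.687,-2.687) [heading=225, draw]
RT 180: heading 225 -> 45
FD 12.3: (-2.687,-2.687) -> (6.01,6.01) [heading=45, draw]
FD 14.3: (6.01,6.01) -> (16.122,16.122) [heading=45, draw]
LT 180: heading 45 -> 225
RT 135: heading 225 -> 90
FD 4: (16.122,16.122) -> (16.122,20.122) [heading=90, draw]
BK 10.1: (16.122,20.122) -> (16.122,10.022) [heading=90, draw]
Final: pos=(16.122,10.022), heading=90, 5 segment(s) drawn

Start position: (0, 0)
Final position: (16.122, 10.022)
Distance = 18.983; >= 1e-6 -> NOT closed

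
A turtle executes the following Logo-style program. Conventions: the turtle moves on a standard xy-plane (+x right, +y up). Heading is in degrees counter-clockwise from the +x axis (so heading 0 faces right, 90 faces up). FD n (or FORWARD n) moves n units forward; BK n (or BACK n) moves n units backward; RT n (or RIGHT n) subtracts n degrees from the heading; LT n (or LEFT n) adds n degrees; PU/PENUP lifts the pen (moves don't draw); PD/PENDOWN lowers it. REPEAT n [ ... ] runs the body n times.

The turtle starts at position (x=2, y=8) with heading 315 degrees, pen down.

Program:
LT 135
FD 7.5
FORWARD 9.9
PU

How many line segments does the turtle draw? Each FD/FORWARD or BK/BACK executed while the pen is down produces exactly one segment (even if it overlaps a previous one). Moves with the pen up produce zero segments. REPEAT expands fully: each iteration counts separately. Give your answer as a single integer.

Executing turtle program step by step:
Start: pos=(2,8), heading=315, pen down
LT 135: heading 315 -> 90
FD 7.5: (2,8) -> (2,15.5) [heading=90, draw]
FD 9.9: (2,15.5) -> (2,25.4) [heading=90, draw]
PU: pen up
Final: pos=(2,25.4), heading=90, 2 segment(s) drawn
Segments drawn: 2

Answer: 2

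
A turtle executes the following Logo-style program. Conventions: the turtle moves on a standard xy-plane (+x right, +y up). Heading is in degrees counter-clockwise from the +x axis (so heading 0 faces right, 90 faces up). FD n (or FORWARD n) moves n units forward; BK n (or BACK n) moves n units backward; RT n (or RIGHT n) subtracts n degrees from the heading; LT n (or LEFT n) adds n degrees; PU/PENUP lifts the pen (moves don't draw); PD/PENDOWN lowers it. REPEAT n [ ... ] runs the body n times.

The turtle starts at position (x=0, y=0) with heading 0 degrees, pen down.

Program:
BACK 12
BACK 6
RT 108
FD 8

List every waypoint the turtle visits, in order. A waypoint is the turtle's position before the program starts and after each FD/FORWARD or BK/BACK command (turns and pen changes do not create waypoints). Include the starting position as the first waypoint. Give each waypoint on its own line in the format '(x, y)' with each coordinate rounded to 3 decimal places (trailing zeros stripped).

Answer: (0, 0)
(-12, 0)
(-18, 0)
(-20.472, -7.608)

Derivation:
Executing turtle program step by step:
Start: pos=(0,0), heading=0, pen down
BK 12: (0,0) -> (-12,0) [heading=0, draw]
BK 6: (-12,0) -> (-18,0) [heading=0, draw]
RT 108: heading 0 -> 252
FD 8: (-18,0) -> (-20.472,-7.608) [heading=252, draw]
Final: pos=(-20.472,-7.608), heading=252, 3 segment(s) drawn
Waypoints (4 total):
(0, 0)
(-12, 0)
(-18, 0)
(-20.472, -7.608)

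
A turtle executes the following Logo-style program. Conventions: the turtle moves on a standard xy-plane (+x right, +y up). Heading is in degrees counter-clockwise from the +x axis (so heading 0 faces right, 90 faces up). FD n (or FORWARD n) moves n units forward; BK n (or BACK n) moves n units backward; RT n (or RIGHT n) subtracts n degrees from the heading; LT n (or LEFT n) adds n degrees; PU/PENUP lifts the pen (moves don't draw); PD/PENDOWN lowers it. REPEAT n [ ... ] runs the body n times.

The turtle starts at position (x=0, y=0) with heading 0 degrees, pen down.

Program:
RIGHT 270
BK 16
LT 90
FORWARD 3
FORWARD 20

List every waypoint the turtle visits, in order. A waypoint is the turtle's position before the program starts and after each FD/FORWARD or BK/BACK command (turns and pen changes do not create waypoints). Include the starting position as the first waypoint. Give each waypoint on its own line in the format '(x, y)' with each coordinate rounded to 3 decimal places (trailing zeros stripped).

Answer: (0, 0)
(0, -16)
(-3, -16)
(-23, -16)

Derivation:
Executing turtle program step by step:
Start: pos=(0,0), heading=0, pen down
RT 270: heading 0 -> 90
BK 16: (0,0) -> (0,-16) [heading=90, draw]
LT 90: heading 90 -> 180
FD 3: (0,-16) -> (-3,-16) [heading=180, draw]
FD 20: (-3,-16) -> (-23,-16) [heading=180, draw]
Final: pos=(-23,-16), heading=180, 3 segment(s) drawn
Waypoints (4 total):
(0, 0)
(0, -16)
(-3, -16)
(-23, -16)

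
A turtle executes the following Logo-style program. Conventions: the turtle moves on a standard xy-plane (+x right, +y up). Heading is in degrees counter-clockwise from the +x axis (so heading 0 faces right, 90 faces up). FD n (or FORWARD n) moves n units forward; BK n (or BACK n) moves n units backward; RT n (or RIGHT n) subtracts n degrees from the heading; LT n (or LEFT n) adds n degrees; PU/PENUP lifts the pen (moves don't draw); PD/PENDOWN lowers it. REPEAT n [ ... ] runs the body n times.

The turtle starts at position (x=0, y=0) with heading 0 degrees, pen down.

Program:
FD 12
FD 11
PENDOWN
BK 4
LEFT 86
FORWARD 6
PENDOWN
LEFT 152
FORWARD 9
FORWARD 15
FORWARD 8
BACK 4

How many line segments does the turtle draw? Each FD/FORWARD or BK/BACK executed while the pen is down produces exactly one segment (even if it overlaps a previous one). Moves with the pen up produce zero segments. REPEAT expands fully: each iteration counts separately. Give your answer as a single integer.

Executing turtle program step by step:
Start: pos=(0,0), heading=0, pen down
FD 12: (0,0) -> (12,0) [heading=0, draw]
FD 11: (12,0) -> (23,0) [heading=0, draw]
PD: pen down
BK 4: (23,0) -> (19,0) [heading=0, draw]
LT 86: heading 0 -> 86
FD 6: (19,0) -> (19.419,5.985) [heading=86, draw]
PD: pen down
LT 152: heading 86 -> 238
FD 9: (19.419,5.985) -> (14.649,-1.647) [heading=238, draw]
FD 15: (14.649,-1.647) -> (6.7,-14.368) [heading=238, draw]
FD 8: (6.7,-14.368) -> (2.461,-21.152) [heading=238, draw]
BK 4: (2.461,-21.152) -> (4.581,-17.76) [heading=238, draw]
Final: pos=(4.581,-17.76), heading=238, 8 segment(s) drawn
Segments drawn: 8

Answer: 8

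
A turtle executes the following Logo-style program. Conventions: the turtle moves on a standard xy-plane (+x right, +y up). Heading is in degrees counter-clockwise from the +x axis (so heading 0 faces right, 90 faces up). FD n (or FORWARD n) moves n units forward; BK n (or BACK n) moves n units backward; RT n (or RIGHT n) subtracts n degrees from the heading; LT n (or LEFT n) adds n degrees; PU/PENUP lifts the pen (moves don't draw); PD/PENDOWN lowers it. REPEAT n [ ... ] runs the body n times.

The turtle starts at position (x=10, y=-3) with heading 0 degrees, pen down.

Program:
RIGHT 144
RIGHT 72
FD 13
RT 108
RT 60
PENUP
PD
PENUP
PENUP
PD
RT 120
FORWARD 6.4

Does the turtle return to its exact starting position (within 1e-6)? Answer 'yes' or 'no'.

Answer: no

Derivation:
Executing turtle program step by step:
Start: pos=(10,-3), heading=0, pen down
RT 144: heading 0 -> 216
RT 72: heading 216 -> 144
FD 13: (10,-3) -> (-0.517,4.641) [heading=144, draw]
RT 108: heading 144 -> 36
RT 60: heading 36 -> 336
PU: pen up
PD: pen down
PU: pen up
PU: pen up
PD: pen down
RT 120: heading 336 -> 216
FD 6.4: (-0.517,4.641) -> (-5.695,0.879) [heading=216, draw]
Final: pos=(-5.695,0.879), heading=216, 2 segment(s) drawn

Start position: (10, -3)
Final position: (-5.695, 0.879)
Distance = 16.167; >= 1e-6 -> NOT closed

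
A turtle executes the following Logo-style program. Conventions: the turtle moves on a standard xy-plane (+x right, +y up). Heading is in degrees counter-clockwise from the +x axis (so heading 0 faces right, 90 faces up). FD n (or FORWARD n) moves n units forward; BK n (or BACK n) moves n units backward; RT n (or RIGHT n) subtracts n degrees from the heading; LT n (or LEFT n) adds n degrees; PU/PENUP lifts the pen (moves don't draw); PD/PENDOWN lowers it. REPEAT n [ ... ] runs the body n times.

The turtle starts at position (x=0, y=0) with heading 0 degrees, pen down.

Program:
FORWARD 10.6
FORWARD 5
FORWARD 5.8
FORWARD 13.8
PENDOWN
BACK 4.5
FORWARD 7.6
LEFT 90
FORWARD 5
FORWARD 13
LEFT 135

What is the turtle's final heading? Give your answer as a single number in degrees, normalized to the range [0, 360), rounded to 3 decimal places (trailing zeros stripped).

Executing turtle program step by step:
Start: pos=(0,0), heading=0, pen down
FD 10.6: (0,0) -> (10.6,0) [heading=0, draw]
FD 5: (10.6,0) -> (15.6,0) [heading=0, draw]
FD 5.8: (15.6,0) -> (21.4,0) [heading=0, draw]
FD 13.8: (21.4,0) -> (35.2,0) [heading=0, draw]
PD: pen down
BK 4.5: (35.2,0) -> (30.7,0) [heading=0, draw]
FD 7.6: (30.7,0) -> (38.3,0) [heading=0, draw]
LT 90: heading 0 -> 90
FD 5: (38.3,0) -> (38.3,5) [heading=90, draw]
FD 13: (38.3,5) -> (38.3,18) [heading=90, draw]
LT 135: heading 90 -> 225
Final: pos=(38.3,18), heading=225, 8 segment(s) drawn

Answer: 225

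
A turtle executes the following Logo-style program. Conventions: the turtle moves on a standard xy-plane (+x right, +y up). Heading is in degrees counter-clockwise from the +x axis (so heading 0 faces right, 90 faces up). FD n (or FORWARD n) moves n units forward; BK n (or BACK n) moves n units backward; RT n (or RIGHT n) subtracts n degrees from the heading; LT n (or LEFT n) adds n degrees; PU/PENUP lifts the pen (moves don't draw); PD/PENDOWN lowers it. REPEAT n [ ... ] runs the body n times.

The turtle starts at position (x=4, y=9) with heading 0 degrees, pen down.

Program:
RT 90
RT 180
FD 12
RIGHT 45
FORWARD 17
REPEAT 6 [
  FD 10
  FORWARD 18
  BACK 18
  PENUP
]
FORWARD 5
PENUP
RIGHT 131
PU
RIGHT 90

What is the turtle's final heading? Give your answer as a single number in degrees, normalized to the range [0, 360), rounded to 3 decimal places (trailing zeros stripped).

Answer: 184

Derivation:
Executing turtle program step by step:
Start: pos=(4,9), heading=0, pen down
RT 90: heading 0 -> 270
RT 180: heading 270 -> 90
FD 12: (4,9) -> (4,21) [heading=90, draw]
RT 45: heading 90 -> 45
FD 17: (4,21) -> (16.021,33.021) [heading=45, draw]
REPEAT 6 [
  -- iteration 1/6 --
  FD 10: (16.021,33.021) -> (23.092,40.092) [heading=45, draw]
  FD 18: (23.092,40.092) -> (35.82,52.82) [heading=45, draw]
  BK 18: (35.82,52.82) -> (23.092,40.092) [heading=45, draw]
  PU: pen up
  -- iteration 2/6 --
  FD 10: (23.092,40.092) -> (30.163,47.163) [heading=45, move]
  FD 18: (30.163,47.163) -> (42.891,59.891) [heading=45, move]
  BK 18: (42.891,59.891) -> (30.163,47.163) [heading=45, move]
  PU: pen up
  -- iteration 3/6 --
  FD 10: (30.163,47.163) -> (37.234,54.234) [heading=45, move]
  FD 18: (37.234,54.234) -> (49.962,66.962) [heading=45, move]
  BK 18: (49.962,66.962) -> (37.234,54.234) [heading=45, move]
  PU: pen up
  -- iteration 4/6 --
  FD 10: (37.234,54.234) -> (44.305,61.305) [heading=45, move]
  FD 18: (44.305,61.305) -> (57.033,74.033) [heading=45, move]
  BK 18: (57.033,74.033) -> (44.305,61.305) [heading=45, move]
  PU: pen up
  -- iteration 5/6 --
  FD 10: (44.305,61.305) -> (51.376,68.376) [heading=45, move]
  FD 18: (51.376,68.376) -> (64.104,81.104) [heading=45, move]
  BK 18: (64.104,81.104) -> (51.376,68.376) [heading=45, move]
  PU: pen up
  -- iteration 6/6 --
  FD 10: (51.376,68.376) -> (58.447,75.447) [heading=45, move]
  FD 18: (58.447,75.447) -> (71.175,88.175) [heading=45, move]
  BK 18: (71.175,88.175) -> (58.447,75.447) [heading=45, move]
  PU: pen up
]
FD 5: (58.447,75.447) -> (61.983,78.983) [heading=45, move]
PU: pen up
RT 131: heading 45 -> 274
PU: pen up
RT 90: heading 274 -> 184
Final: pos=(61.983,78.983), heading=184, 5 segment(s) drawn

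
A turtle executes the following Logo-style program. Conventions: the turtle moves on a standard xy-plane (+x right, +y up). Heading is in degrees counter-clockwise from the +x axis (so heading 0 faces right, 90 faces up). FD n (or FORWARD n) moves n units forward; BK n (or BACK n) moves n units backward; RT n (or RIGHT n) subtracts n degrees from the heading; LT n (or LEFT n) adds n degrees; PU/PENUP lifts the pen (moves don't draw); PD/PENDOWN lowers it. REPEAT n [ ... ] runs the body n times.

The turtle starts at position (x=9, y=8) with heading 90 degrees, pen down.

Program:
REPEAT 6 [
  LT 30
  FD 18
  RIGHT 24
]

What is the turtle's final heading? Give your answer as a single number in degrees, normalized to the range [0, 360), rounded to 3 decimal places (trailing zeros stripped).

Answer: 126

Derivation:
Executing turtle program step by step:
Start: pos=(9,8), heading=90, pen down
REPEAT 6 [
  -- iteration 1/6 --
  LT 30: heading 90 -> 120
  FD 18: (9,8) -> (0,23.588) [heading=120, draw]
  RT 24: heading 120 -> 96
  -- iteration 2/6 --
  LT 30: heading 96 -> 126
  FD 18: (0,23.588) -> (-10.58,38.151) [heading=126, draw]
  RT 24: heading 126 -> 102
  -- iteration 3/6 --
  LT 30: heading 102 -> 132
  FD 18: (-10.58,38.151) -> (-22.624,51.527) [heading=132, draw]
  RT 24: heading 132 -> 108
  -- iteration 4/6 --
  LT 30: heading 108 -> 138
  FD 18: (-22.624,51.527) -> (-36.001,63.572) [heading=138, draw]
  RT 24: heading 138 -> 114
  -- iteration 5/6 --
  LT 30: heading 114 -> 144
  FD 18: (-36.001,63.572) -> (-50.563,74.152) [heading=144, draw]
  RT 24: heading 144 -> 120
  -- iteration 6/6 --
  LT 30: heading 120 -> 150
  FD 18: (-50.563,74.152) -> (-66.152,83.152) [heading=150, draw]
  RT 24: heading 150 -> 126
]
Final: pos=(-66.152,83.152), heading=126, 6 segment(s) drawn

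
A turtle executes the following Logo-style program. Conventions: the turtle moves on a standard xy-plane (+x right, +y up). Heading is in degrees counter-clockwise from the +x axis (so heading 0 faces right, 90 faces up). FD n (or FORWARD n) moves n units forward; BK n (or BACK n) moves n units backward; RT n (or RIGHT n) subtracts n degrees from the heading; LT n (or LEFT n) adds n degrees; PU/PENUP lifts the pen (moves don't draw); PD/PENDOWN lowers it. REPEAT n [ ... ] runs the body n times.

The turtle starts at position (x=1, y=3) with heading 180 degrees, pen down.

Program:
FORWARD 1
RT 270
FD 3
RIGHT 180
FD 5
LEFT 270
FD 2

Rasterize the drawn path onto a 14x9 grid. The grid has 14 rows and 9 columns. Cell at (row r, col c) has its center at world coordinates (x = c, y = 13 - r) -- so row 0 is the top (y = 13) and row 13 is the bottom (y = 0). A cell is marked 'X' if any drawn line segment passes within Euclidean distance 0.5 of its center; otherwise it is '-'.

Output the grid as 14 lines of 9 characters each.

Answer: ---------
---------
---------
---------
---------
---------
---------
---------
XXX------
X--------
XX-------
X--------
X--------
X--------

Derivation:
Segment 0: (1,3) -> (0,3)
Segment 1: (0,3) -> (0,0)
Segment 2: (0,0) -> (-0,5)
Segment 3: (-0,5) -> (2,5)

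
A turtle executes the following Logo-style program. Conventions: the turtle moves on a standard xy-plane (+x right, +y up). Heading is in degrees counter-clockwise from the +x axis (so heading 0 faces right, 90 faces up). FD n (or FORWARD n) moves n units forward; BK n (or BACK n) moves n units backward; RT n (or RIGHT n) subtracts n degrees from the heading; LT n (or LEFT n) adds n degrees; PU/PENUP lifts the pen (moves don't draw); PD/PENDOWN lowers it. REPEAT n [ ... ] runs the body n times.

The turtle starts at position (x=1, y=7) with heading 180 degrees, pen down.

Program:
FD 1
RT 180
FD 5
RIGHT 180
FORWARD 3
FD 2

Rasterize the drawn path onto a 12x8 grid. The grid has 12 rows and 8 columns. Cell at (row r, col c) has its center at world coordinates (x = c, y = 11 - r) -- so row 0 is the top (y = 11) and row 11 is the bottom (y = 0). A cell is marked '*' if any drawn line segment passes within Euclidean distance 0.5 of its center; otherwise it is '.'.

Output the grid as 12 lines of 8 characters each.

Answer: ........
........
........
........
******..
........
........
........
........
........
........
........

Derivation:
Segment 0: (1,7) -> (0,7)
Segment 1: (0,7) -> (5,7)
Segment 2: (5,7) -> (2,7)
Segment 3: (2,7) -> (0,7)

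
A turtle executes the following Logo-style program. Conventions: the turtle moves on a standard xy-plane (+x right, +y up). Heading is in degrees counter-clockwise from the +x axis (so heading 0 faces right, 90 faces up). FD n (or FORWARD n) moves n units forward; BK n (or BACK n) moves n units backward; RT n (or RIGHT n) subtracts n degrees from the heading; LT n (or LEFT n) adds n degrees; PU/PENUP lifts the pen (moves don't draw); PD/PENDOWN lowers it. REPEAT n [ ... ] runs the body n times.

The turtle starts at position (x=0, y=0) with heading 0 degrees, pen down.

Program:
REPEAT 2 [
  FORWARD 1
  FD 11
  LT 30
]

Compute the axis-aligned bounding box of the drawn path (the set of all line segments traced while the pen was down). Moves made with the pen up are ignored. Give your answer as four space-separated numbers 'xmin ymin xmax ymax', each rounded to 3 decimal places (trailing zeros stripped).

Executing turtle program step by step:
Start: pos=(0,0), heading=0, pen down
REPEAT 2 [
  -- iteration 1/2 --
  FD 1: (0,0) -> (1,0) [heading=0, draw]
  FD 11: (1,0) -> (12,0) [heading=0, draw]
  LT 30: heading 0 -> 30
  -- iteration 2/2 --
  FD 1: (12,0) -> (12.866,0.5) [heading=30, draw]
  FD 11: (12.866,0.5) -> (22.392,6) [heading=30, draw]
  LT 30: heading 30 -> 60
]
Final: pos=(22.392,6), heading=60, 4 segment(s) drawn

Segment endpoints: x in {0, 1, 12, 12.866, 22.392}, y in {0, 0.5, 6}
xmin=0, ymin=0, xmax=22.392, ymax=6

Answer: 0 0 22.392 6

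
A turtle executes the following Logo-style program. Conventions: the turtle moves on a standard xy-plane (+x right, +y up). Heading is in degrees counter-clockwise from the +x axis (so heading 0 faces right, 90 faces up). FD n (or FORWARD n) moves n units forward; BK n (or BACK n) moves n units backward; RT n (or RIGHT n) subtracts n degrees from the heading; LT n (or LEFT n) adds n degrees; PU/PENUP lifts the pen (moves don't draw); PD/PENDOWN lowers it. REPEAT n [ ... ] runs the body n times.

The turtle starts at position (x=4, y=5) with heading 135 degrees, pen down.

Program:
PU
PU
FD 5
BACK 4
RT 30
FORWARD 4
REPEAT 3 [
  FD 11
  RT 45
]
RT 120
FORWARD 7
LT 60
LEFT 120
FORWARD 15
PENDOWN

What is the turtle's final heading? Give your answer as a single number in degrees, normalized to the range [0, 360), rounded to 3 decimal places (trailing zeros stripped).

Answer: 30

Derivation:
Executing turtle program step by step:
Start: pos=(4,5), heading=135, pen down
PU: pen up
PU: pen up
FD 5: (4,5) -> (0.464,8.536) [heading=135, move]
BK 4: (0.464,8.536) -> (3.293,5.707) [heading=135, move]
RT 30: heading 135 -> 105
FD 4: (3.293,5.707) -> (2.258,9.571) [heading=105, move]
REPEAT 3 [
  -- iteration 1/3 --
  FD 11: (2.258,9.571) -> (-0.589,20.196) [heading=105, move]
  RT 45: heading 105 -> 60
  -- iteration 2/3 --
  FD 11: (-0.589,20.196) -> (4.911,29.722) [heading=60, move]
  RT 45: heading 60 -> 15
  -- iteration 3/3 --
  FD 11: (4.911,29.722) -> (15.536,32.569) [heading=15, move]
  RT 45: heading 15 -> 330
]
RT 120: heading 330 -> 210
FD 7: (15.536,32.569) -> (9.474,29.069) [heading=210, move]
LT 60: heading 210 -> 270
LT 120: heading 270 -> 30
FD 15: (9.474,29.069) -> (22.464,36.569) [heading=30, move]
PD: pen down
Final: pos=(22.464,36.569), heading=30, 0 segment(s) drawn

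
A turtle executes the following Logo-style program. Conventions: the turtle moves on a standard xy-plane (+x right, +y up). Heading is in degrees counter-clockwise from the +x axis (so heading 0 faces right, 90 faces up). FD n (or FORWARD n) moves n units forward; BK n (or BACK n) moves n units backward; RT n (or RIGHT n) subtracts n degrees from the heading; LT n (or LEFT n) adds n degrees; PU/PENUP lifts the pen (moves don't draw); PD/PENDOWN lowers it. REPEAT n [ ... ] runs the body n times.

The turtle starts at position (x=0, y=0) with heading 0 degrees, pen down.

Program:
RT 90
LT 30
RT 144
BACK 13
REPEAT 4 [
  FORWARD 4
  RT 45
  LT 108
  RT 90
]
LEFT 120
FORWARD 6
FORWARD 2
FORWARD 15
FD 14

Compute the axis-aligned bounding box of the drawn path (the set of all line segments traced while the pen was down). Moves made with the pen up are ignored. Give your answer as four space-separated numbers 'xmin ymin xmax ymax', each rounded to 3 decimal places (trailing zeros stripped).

Executing turtle program step by step:
Start: pos=(0,0), heading=0, pen down
RT 90: heading 0 -> 270
LT 30: heading 270 -> 300
RT 144: heading 300 -> 156
BK 13: (0,0) -> (11.876,-5.288) [heading=156, draw]
REPEAT 4 [
  -- iteration 1/4 --
  FD 4: (11.876,-5.288) -> (8.222,-3.661) [heading=156, draw]
  RT 45: heading 156 -> 111
  LT 108: heading 111 -> 219
  RT 90: heading 219 -> 129
  -- iteration 2/4 --
  FD 4: (8.222,-3.661) -> (5.705,-0.552) [heading=129, draw]
  RT 45: heading 129 -> 84
  LT 108: heading 84 -> 192
  RT 90: heading 192 -> 102
  -- iteration 3/4 --
  FD 4: (5.705,-0.552) -> (4.873,3.361) [heading=102, draw]
  RT 45: heading 102 -> 57
  LT 108: heading 57 -> 165
  RT 90: heading 165 -> 75
  -- iteration 4/4 --
  FD 4: (4.873,3.361) -> (5.908,7.224) [heading=75, draw]
  RT 45: heading 75 -> 30
  LT 108: heading 30 -> 138
  RT 90: heading 138 -> 48
]
LT 120: heading 48 -> 168
FD 6: (5.908,7.224) -> (0.039,8.472) [heading=168, draw]
FD 2: (0.039,8.472) -> (-1.917,8.888) [heading=168, draw]
FD 15: (-1.917,8.888) -> (-16.589,12.006) [heading=168, draw]
FD 14: (-16.589,12.006) -> (-30.283,14.917) [heading=168, draw]
Final: pos=(-30.283,14.917), heading=168, 9 segment(s) drawn

Segment endpoints: x in {-30.283, -16.589, -1.917, 0, 0.039, 4.873, 5.705, 5.908, 8.222, 11.876}, y in {-5.288, -3.661, -0.552, 0, 3.361, 7.224, 8.472, 8.888, 12.006, 14.917}
xmin=-30.283, ymin=-5.288, xmax=11.876, ymax=14.917

Answer: -30.283 -5.288 11.876 14.917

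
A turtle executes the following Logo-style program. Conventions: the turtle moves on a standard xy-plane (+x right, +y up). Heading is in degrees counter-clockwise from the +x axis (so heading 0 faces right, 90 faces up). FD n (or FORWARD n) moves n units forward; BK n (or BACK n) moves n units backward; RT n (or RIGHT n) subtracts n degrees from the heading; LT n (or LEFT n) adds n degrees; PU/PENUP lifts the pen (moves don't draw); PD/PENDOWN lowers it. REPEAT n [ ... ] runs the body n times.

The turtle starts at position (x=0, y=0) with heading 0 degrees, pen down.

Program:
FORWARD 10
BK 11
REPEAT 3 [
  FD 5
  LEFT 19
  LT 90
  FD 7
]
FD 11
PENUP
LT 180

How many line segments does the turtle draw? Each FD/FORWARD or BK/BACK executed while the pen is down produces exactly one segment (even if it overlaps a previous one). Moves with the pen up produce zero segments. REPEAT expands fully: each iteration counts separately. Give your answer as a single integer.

Answer: 9

Derivation:
Executing turtle program step by step:
Start: pos=(0,0), heading=0, pen down
FD 10: (0,0) -> (10,0) [heading=0, draw]
BK 11: (10,0) -> (-1,0) [heading=0, draw]
REPEAT 3 [
  -- iteration 1/3 --
  FD 5: (-1,0) -> (4,0) [heading=0, draw]
  LT 19: heading 0 -> 19
  LT 90: heading 19 -> 109
  FD 7: (4,0) -> (1.721,6.619) [heading=109, draw]
  -- iteration 2/3 --
  FD 5: (1.721,6.619) -> (0.093,11.346) [heading=109, draw]
  LT 19: heading 109 -> 128
  LT 90: heading 128 -> 218
  FD 7: (0.093,11.346) -> (-5.423,7.037) [heading=218, draw]
  -- iteration 3/3 --
  FD 5: (-5.423,7.037) -> (-9.363,3.958) [heading=218, draw]
  LT 19: heading 218 -> 237
  LT 90: heading 237 -> 327
  FD 7: (-9.363,3.958) -> (-3.492,0.146) [heading=327, draw]
]
FD 11: (-3.492,0.146) -> (5.733,-5.845) [heading=327, draw]
PU: pen up
LT 180: heading 327 -> 147
Final: pos=(5.733,-5.845), heading=147, 9 segment(s) drawn
Segments drawn: 9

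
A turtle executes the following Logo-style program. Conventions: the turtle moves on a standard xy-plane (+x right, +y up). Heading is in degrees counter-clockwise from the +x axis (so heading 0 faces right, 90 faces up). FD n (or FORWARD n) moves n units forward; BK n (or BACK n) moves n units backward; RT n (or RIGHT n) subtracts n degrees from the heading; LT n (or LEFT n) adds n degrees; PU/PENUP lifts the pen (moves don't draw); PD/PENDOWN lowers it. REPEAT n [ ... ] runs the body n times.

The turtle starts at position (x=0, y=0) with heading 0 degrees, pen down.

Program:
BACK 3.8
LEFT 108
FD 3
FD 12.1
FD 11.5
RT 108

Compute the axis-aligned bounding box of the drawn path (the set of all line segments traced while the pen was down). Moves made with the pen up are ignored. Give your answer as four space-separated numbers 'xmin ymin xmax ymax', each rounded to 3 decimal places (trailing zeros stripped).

Answer: -12.02 0 0 25.298

Derivation:
Executing turtle program step by step:
Start: pos=(0,0), heading=0, pen down
BK 3.8: (0,0) -> (-3.8,0) [heading=0, draw]
LT 108: heading 0 -> 108
FD 3: (-3.8,0) -> (-4.727,2.853) [heading=108, draw]
FD 12.1: (-4.727,2.853) -> (-8.466,14.361) [heading=108, draw]
FD 11.5: (-8.466,14.361) -> (-12.02,25.298) [heading=108, draw]
RT 108: heading 108 -> 0
Final: pos=(-12.02,25.298), heading=0, 4 segment(s) drawn

Segment endpoints: x in {-12.02, -8.466, -4.727, -3.8, 0}, y in {0, 2.853, 14.361, 25.298}
xmin=-12.02, ymin=0, xmax=0, ymax=25.298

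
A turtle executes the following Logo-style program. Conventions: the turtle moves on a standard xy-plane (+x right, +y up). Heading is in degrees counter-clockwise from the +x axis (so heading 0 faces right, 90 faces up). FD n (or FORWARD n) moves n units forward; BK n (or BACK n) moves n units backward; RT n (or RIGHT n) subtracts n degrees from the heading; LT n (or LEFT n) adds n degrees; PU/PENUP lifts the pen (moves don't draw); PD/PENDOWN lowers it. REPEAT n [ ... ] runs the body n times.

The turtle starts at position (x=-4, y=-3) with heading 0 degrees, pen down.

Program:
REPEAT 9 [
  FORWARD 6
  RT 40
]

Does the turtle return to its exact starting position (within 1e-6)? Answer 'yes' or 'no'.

Executing turtle program step by step:
Start: pos=(-4,-3), heading=0, pen down
REPEAT 9 [
  -- iteration 1/9 --
  FD 6: (-4,-3) -> (2,-3) [heading=0, draw]
  RT 40: heading 0 -> 320
  -- iteration 2/9 --
  FD 6: (2,-3) -> (6.596,-6.857) [heading=320, draw]
  RT 40: heading 320 -> 280
  -- iteration 3/9 --
  FD 6: (6.596,-6.857) -> (7.638,-12.766) [heading=280, draw]
  RT 40: heading 280 -> 240
  -- iteration 4/9 --
  FD 6: (7.638,-12.766) -> (4.638,-17.962) [heading=240, draw]
  RT 40: heading 240 -> 200
  -- iteration 5/9 --
  FD 6: (4.638,-17.962) -> (-1,-20.014) [heading=200, draw]
  RT 40: heading 200 -> 160
  -- iteration 6/9 --
  FD 6: (-1,-20.014) -> (-6.638,-17.962) [heading=160, draw]
  RT 40: heading 160 -> 120
  -- iteration 7/9 --
  FD 6: (-6.638,-17.962) -> (-9.638,-12.766) [heading=120, draw]
  RT 40: heading 120 -> 80
  -- iteration 8/9 --
  FD 6: (-9.638,-12.766) -> (-8.596,-6.857) [heading=80, draw]
  RT 40: heading 80 -> 40
  -- iteration 9/9 --
  FD 6: (-8.596,-6.857) -> (-4,-3) [heading=40, draw]
  RT 40: heading 40 -> 0
]
Final: pos=(-4,-3), heading=0, 9 segment(s) drawn

Start position: (-4, -3)
Final position: (-4, -3)
Distance = 0; < 1e-6 -> CLOSED

Answer: yes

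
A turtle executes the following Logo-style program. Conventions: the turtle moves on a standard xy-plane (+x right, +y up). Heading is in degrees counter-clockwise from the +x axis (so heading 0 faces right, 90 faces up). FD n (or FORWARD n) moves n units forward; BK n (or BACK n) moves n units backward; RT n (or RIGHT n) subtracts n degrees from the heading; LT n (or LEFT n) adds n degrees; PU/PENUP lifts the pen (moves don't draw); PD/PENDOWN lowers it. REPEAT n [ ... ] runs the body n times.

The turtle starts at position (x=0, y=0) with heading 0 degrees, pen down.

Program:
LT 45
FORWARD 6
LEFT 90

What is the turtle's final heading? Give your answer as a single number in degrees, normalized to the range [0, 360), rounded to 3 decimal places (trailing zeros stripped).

Answer: 135

Derivation:
Executing turtle program step by step:
Start: pos=(0,0), heading=0, pen down
LT 45: heading 0 -> 45
FD 6: (0,0) -> (4.243,4.243) [heading=45, draw]
LT 90: heading 45 -> 135
Final: pos=(4.243,4.243), heading=135, 1 segment(s) drawn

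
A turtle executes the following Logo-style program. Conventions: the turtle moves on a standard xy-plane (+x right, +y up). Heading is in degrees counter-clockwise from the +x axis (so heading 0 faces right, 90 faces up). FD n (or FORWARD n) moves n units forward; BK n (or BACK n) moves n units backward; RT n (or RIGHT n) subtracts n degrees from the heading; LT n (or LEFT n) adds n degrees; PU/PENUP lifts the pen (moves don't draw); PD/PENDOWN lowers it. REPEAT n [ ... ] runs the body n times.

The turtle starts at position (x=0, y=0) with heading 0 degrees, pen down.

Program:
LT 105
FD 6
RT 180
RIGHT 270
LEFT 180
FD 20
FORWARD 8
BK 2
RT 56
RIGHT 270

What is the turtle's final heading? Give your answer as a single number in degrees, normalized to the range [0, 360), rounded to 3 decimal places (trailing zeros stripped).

Answer: 229

Derivation:
Executing turtle program step by step:
Start: pos=(0,0), heading=0, pen down
LT 105: heading 0 -> 105
FD 6: (0,0) -> (-1.553,5.796) [heading=105, draw]
RT 180: heading 105 -> 285
RT 270: heading 285 -> 15
LT 180: heading 15 -> 195
FD 20: (-1.553,5.796) -> (-20.871,0.619) [heading=195, draw]
FD 8: (-20.871,0.619) -> (-28.599,-1.451) [heading=195, draw]
BK 2: (-28.599,-1.451) -> (-26.667,-0.934) [heading=195, draw]
RT 56: heading 195 -> 139
RT 270: heading 139 -> 229
Final: pos=(-26.667,-0.934), heading=229, 4 segment(s) drawn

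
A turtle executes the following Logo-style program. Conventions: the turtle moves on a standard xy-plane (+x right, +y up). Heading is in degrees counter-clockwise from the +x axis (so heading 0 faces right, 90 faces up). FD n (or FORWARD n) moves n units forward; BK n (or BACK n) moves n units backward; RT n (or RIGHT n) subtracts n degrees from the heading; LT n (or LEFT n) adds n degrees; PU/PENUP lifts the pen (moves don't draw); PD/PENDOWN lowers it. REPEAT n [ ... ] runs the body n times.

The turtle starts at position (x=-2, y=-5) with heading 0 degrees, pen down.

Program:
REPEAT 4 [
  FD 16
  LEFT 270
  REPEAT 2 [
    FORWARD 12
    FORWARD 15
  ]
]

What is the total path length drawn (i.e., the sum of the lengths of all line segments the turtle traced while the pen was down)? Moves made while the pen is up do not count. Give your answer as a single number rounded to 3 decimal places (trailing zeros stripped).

Answer: 280

Derivation:
Executing turtle program step by step:
Start: pos=(-2,-5), heading=0, pen down
REPEAT 4 [
  -- iteration 1/4 --
  FD 16: (-2,-5) -> (14,-5) [heading=0, draw]
  LT 270: heading 0 -> 270
  REPEAT 2 [
    -- iteration 1/2 --
    FD 12: (14,-5) -> (14,-17) [heading=270, draw]
    FD 15: (14,-17) -> (14,-32) [heading=270, draw]
    -- iteration 2/2 --
    FD 12: (14,-32) -> (14,-44) [heading=270, draw]
    FD 15: (14,-44) -> (14,-59) [heading=270, draw]
  ]
  -- iteration 2/4 --
  FD 16: (14,-59) -> (14,-75) [heading=270, draw]
  LT 270: heading 270 -> 180
  REPEAT 2 [
    -- iteration 1/2 --
    FD 12: (14,-75) -> (2,-75) [heading=180, draw]
    FD 15: (2,-75) -> (-13,-75) [heading=180, draw]
    -- iteration 2/2 --
    FD 12: (-13,-75) -> (-25,-75) [heading=180, draw]
    FD 15: (-25,-75) -> (-40,-75) [heading=180, draw]
  ]
  -- iteration 3/4 --
  FD 16: (-40,-75) -> (-56,-75) [heading=180, draw]
  LT 270: heading 180 -> 90
  REPEAT 2 [
    -- iteration 1/2 --
    FD 12: (-56,-75) -> (-56,-63) [heading=90, draw]
    FD 15: (-56,-63) -> (-56,-48) [heading=90, draw]
    -- iteration 2/2 --
    FD 12: (-56,-48) -> (-56,-36) [heading=90, draw]
    FD 15: (-56,-36) -> (-56,-21) [heading=90, draw]
  ]
  -- iteration 4/4 --
  FD 16: (-56,-21) -> (-56,-5) [heading=90, draw]
  LT 270: heading 90 -> 0
  REPEAT 2 [
    -- iteration 1/2 --
    FD 12: (-56,-5) -> (-44,-5) [heading=0, draw]
    FD 15: (-44,-5) -> (-29,-5) [heading=0, draw]
    -- iteration 2/2 --
    FD 12: (-29,-5) -> (-17,-5) [heading=0, draw]
    FD 15: (-17,-5) -> (-2,-5) [heading=0, draw]
  ]
]
Final: pos=(-2,-5), heading=0, 20 segment(s) drawn

Segment lengths:
  seg 1: (-2,-5) -> (14,-5), length = 16
  seg 2: (14,-5) -> (14,-17), length = 12
  seg 3: (14,-17) -> (14,-32), length = 15
  seg 4: (14,-32) -> (14,-44), length = 12
  seg 5: (14,-44) -> (14,-59), length = 15
  seg 6: (14,-59) -> (14,-75), length = 16
  seg 7: (14,-75) -> (2,-75), length = 12
  seg 8: (2,-75) -> (-13,-75), length = 15
  seg 9: (-13,-75) -> (-25,-75), length = 12
  seg 10: (-25,-75) -> (-40,-75), length = 15
  seg 11: (-40,-75) -> (-56,-75), length = 16
  seg 12: (-56,-75) -> (-56,-63), length = 12
  seg 13: (-56,-63) -> (-56,-48), length = 15
  seg 14: (-56,-48) -> (-56,-36), length = 12
  seg 15: (-56,-36) -> (-56,-21), length = 15
  seg 16: (-56,-21) -> (-56,-5), length = 16
  seg 17: (-56,-5) -> (-44,-5), length = 12
  seg 18: (-44,-5) -> (-29,-5), length = 15
  seg 19: (-29,-5) -> (-17,-5), length = 12
  seg 20: (-17,-5) -> (-2,-5), length = 15
Total = 280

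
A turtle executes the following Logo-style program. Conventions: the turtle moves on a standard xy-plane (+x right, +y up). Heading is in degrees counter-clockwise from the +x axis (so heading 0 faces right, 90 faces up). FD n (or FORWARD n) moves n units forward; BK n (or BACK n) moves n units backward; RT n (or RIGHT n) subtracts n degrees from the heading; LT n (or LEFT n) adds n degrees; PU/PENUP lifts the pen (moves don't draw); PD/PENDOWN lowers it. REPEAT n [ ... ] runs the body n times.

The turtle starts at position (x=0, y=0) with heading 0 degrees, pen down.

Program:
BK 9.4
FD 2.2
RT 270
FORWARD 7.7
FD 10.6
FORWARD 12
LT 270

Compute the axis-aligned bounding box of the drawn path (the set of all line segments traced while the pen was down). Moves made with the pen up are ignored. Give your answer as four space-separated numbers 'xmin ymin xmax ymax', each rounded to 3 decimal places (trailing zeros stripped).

Answer: -9.4 0 0 30.3

Derivation:
Executing turtle program step by step:
Start: pos=(0,0), heading=0, pen down
BK 9.4: (0,0) -> (-9.4,0) [heading=0, draw]
FD 2.2: (-9.4,0) -> (-7.2,0) [heading=0, draw]
RT 270: heading 0 -> 90
FD 7.7: (-7.2,0) -> (-7.2,7.7) [heading=90, draw]
FD 10.6: (-7.2,7.7) -> (-7.2,18.3) [heading=90, draw]
FD 12: (-7.2,18.3) -> (-7.2,30.3) [heading=90, draw]
LT 270: heading 90 -> 0
Final: pos=(-7.2,30.3), heading=0, 5 segment(s) drawn

Segment endpoints: x in {-9.4, -7.2, -7.2, -7.2, -7.2, 0}, y in {0, 7.7, 18.3, 30.3}
xmin=-9.4, ymin=0, xmax=0, ymax=30.3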